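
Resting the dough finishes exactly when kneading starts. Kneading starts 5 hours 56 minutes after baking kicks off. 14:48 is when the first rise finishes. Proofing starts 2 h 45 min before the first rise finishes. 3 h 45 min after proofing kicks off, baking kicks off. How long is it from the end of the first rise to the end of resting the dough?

6 h 56 min

Proofing starts at 14:48 − 165 min = 12:03.
Baking starts at 12:03 + 225 min = 15:48.
Kneading starts at 15:48 + 356 min = 21:44.
So resting the dough ends at 21:44.
From 14:48 to 21:44 is 6 h 56 min.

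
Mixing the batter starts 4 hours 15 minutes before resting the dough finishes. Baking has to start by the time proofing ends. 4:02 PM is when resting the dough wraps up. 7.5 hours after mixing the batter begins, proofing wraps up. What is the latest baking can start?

7:17 PM

Mixing the batter starts at 4:02 PM − 255 min = 11:47 AM.
Proofing ends at 11:47 AM + 450 min = 7:17 PM.
Baking is bounded by proofing, so the latest it can start is 7:17 PM.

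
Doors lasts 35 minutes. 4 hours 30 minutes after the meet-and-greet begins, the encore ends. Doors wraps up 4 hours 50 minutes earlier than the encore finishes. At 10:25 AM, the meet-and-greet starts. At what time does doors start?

The encore ends at 10:25 AM + 270 min = 2:55 PM.
Doors ends at 2:55 PM − 290 min = 10:05 AM.
Doors starts at 10:05 AM − 35 min = 9:30 AM.

9:30 AM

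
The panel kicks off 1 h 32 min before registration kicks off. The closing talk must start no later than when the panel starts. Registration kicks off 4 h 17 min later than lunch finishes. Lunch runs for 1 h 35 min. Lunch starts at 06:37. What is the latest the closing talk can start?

Lunch ends at 06:37 + 95 min = 08:12.
Registration starts at 08:12 + 257 min = 12:29.
The panel starts at 12:29 − 92 min = 10:57.
The closing talk is bounded by the panel, so the latest it can start is 10:57.

10:57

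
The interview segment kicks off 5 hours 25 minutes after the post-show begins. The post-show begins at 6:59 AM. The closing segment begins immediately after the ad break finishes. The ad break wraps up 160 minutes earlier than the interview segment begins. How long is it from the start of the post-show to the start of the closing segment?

165 minutes

The interview segment starts at 6:59 AM + 325 min = 12:24 PM.
The ad break ends at 12:24 PM − 160 min = 9:44 AM.
So the closing segment starts at 9:44 AM.
From 6:59 AM to 9:44 AM is 165 minutes.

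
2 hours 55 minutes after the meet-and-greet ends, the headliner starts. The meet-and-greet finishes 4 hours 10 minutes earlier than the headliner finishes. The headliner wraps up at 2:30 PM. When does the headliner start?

1:15 PM

The meet-and-greet ends at 2:30 PM − 250 min = 10:20 AM.
The headliner starts at 10:20 AM + 175 min = 1:15 PM.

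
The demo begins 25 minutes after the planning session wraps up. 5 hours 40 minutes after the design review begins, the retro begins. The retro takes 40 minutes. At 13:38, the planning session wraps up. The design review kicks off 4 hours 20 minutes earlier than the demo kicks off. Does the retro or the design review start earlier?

the design review

The demo starts at 13:38 + 25 min = 14:03.
The design review starts at 14:03 − 260 min = 09:43.
The retro starts at 09:43 + 340 min = 15:23.
The retro starts at 15:23 and the design review starts at 09:43, so the design review is first.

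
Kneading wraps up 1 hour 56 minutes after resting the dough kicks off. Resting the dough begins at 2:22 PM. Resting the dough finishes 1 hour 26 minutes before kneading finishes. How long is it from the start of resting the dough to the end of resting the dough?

half an hour

Kneading ends at 2:22 PM + 116 min = 4:18 PM.
Resting the dough ends at 4:18 PM − 86 min = 2:52 PM.
From 2:22 PM to 2:52 PM is half an hour.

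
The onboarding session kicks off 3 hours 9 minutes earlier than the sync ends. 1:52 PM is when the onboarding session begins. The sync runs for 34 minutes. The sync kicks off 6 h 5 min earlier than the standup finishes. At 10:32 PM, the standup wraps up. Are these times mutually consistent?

Yes

The sync starts at 10:32 PM − 365 min = 4:27 PM.
The sync ends at 4:27 PM + 34 min = 5:01 PM.
The onboarding session starts at 5:01 PM − 189 min = 1:52 PM.
That matches the stated 1:52 PM, so the schedule is consistent.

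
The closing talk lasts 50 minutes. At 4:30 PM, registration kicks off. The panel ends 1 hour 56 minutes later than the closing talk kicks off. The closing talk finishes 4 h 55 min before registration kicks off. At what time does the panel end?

The closing talk ends at 4:30 PM − 295 min = 11:35 AM.
The closing talk starts at 11:35 AM − 50 min = 10:45 AM.
The panel ends at 10:45 AM + 116 min = 12:41 PM.

12:41 PM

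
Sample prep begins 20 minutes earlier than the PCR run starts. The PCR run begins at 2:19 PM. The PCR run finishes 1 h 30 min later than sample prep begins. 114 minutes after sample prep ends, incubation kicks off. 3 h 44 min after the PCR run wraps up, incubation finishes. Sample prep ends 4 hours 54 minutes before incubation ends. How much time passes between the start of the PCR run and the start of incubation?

1 h 54 min

Sample prep starts at 2:19 PM − 20 min = 1:59 PM.
The PCR run ends at 1:59 PM + 90 min = 3:29 PM.
Incubation ends at 3:29 PM + 224 min = 7:13 PM.
Sample prep ends at 7:13 PM − 294 min = 2:19 PM.
Incubation starts at 2:19 PM + 114 min = 4:13 PM.
From 2:19 PM to 4:13 PM is 1 h 54 min.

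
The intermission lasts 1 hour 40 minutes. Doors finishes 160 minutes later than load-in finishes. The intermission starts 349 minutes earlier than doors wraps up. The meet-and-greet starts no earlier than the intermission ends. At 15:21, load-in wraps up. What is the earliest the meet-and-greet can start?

Doors ends at 15:21 + 160 min = 18:01.
The intermission starts at 18:01 − 349 min = 12:12.
The intermission ends at 12:12 + 100 min = 13:52.
The meet-and-greet is bounded by the intermission, so the earliest it can start is 13:52.

13:52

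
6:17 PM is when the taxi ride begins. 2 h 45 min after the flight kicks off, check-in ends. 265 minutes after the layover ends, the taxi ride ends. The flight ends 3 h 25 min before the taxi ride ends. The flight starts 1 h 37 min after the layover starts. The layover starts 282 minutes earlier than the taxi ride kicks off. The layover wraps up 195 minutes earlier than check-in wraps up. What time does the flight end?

The layover starts at 6:17 PM − 282 min = 1:35 PM.
The flight starts at 1:35 PM + 97 min = 3:12 PM.
Check-in ends at 3:12 PM + 165 min = 5:57 PM.
The layover ends at 5:57 PM − 195 min = 2:42 PM.
The taxi ride ends at 2:42 PM + 265 min = 7:07 PM.
The flight ends at 7:07 PM − 205 min = 3:42 PM.

3:42 PM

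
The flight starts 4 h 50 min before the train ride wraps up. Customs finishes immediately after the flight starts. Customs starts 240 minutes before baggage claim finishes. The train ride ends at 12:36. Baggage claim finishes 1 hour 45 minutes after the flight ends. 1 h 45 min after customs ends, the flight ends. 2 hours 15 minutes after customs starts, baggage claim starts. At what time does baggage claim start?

The flight starts at 12:36 − 290 min = 07:46.
So customs ends at 07:46.
The flight ends at 07:46 + 105 min = 09:31.
Baggage claim ends at 09:31 + 105 min = 11:16.
Customs starts at 11:16 − 240 min = 07:16.
Baggage claim starts at 07:16 + 135 min = 09:31.

09:31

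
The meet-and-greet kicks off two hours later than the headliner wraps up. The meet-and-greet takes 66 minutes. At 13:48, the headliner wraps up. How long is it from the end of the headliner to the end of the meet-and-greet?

3 hours 6 minutes

The meet-and-greet starts at 13:48 + 120 min = 15:48.
The meet-and-greet ends at 15:48 + 66 min = 16:54.
From 13:48 to 16:54 is 3 hours 6 minutes.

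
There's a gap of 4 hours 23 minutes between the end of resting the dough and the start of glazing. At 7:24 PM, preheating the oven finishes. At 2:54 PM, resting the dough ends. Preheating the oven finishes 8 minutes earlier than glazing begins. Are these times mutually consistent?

Glazing starts at 2:54 PM + 263 min = 7:17 PM.
Preheating the oven ends at 7:17 PM − 8 min = 7:09 PM.
But preheating the oven is also said to end at 7:24 PM — a 15-minute conflict.

No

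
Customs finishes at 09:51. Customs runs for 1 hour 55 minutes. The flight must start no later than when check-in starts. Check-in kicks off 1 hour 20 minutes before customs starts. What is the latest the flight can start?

06:36

Customs starts at 09:51 − 115 min = 07:56.
Check-in starts at 07:56 − 80 min = 06:36.
The flight is bounded by check-in, so the latest it can start is 06:36.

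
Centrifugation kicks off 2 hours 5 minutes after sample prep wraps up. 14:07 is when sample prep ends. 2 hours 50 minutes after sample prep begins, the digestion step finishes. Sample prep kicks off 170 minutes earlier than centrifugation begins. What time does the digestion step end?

Centrifugation starts at 14:07 + 125 min = 16:12.
Sample prep starts at 16:12 − 170 min = 13:22.
The digestion step ends at 13:22 + 170 min = 16:12.

16:12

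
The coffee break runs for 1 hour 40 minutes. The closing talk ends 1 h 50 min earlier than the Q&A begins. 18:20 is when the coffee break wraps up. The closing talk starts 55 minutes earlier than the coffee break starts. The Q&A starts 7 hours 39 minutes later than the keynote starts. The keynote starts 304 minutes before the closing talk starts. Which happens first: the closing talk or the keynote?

The coffee break starts at 18:20 − 100 min = 16:40.
The closing talk starts at 16:40 − 55 min = 15:45.
The keynote starts at 15:45 − 304 min = 10:41.
The closing talk starts at 15:45 and the keynote starts at 10:41, so the keynote is first.

the keynote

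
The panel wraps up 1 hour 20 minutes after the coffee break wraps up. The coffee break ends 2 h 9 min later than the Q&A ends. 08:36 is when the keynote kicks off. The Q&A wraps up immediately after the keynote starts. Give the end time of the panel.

The Q&A ends at 08:36.
The coffee break ends at 08:36 + 129 min = 10:45.
The panel ends at 10:45 + 80 min = 12:05.

12:05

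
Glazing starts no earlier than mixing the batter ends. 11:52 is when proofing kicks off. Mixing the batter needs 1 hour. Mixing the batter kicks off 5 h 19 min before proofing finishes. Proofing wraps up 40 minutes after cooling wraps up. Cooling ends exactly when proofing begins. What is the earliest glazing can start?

08:13

Cooling ends at 11:52.
Proofing ends at 11:52 + 40 min = 12:32.
Mixing the batter starts at 12:32 − 319 min = 07:13.
Mixing the batter ends at 07:13 + 60 min = 08:13.
Glazing is bounded by mixing the batter, so the earliest it can start is 08:13.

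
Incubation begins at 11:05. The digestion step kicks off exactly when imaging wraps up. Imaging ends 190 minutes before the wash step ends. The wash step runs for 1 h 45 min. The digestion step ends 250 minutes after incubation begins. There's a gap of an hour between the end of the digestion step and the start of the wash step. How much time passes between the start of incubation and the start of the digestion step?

The digestion step ends at 11:05 + 250 min = 15:15.
The wash step starts at 15:15 + 60 min = 16:15.
The wash step ends at 16:15 + 105 min = 18:00.
Imaging ends at 18:00 − 190 min = 14:50.
So the digestion step starts at 14:50.
From 11:05 to 14:50 is 3 h 45 min.

3 h 45 min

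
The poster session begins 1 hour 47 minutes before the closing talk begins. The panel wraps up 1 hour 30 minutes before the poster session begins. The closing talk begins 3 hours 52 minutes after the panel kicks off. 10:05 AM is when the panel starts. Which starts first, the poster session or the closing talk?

the poster session

The closing talk starts at 10:05 AM + 232 min = 1:57 PM.
The poster session starts at 1:57 PM − 107 min = 12:10 PM.
The poster session starts at 12:10 PM and the closing talk starts at 1:57 PM, so the poster session is first.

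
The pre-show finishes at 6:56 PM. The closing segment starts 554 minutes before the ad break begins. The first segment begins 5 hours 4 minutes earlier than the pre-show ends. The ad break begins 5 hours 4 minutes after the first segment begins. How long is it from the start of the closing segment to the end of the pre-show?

9 h 14 min

The first segment starts at 6:56 PM − 304 min = 1:52 PM.
The ad break starts at 1:52 PM + 304 min = 6:56 PM.
The closing segment starts at 6:56 PM − 554 min = 9:42 AM.
From 9:42 AM to 6:56 PM is 9 h 14 min.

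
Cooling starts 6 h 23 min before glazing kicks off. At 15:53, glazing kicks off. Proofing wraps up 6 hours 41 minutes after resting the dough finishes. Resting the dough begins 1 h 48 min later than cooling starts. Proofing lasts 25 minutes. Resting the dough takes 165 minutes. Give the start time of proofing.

20:19

Cooling starts at 15:53 − 383 min = 09:30.
Resting the dough starts at 09:30 + 108 min = 11:18.
Resting the dough ends at 11:18 + 165 min = 14:03.
Proofing ends at 14:03 + 401 min = 20:44.
Proofing starts at 20:44 − 25 min = 20:19.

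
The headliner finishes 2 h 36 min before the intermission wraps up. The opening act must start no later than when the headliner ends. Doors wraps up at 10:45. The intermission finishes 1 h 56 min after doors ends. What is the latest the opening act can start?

The intermission ends at 10:45 + 116 min = 12:41.
The headliner ends at 12:41 − 156 min = 10:05.
The opening act is bounded by the headliner, so the latest it can start is 10:05.

10:05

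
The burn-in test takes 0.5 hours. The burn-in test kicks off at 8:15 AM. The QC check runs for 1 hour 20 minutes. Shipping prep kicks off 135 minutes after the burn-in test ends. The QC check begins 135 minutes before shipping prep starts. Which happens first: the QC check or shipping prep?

The burn-in test ends at 8:15 AM + 30 min = 8:45 AM.
Shipping prep starts at 8:45 AM + 135 min = 11:00 AM.
The QC check starts at 11:00 AM − 135 min = 8:45 AM.
The QC check starts at 8:45 AM and shipping prep starts at 11:00 AM, so the QC check is first.

the QC check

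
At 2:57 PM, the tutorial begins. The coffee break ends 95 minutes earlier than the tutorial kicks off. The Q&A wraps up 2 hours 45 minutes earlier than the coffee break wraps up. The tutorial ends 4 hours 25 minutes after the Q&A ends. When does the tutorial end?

3:02 PM

The coffee break ends at 2:57 PM − 95 min = 1:22 PM.
The Q&A ends at 1:22 PM − 165 min = 10:37 AM.
The tutorial ends at 10:37 AM + 265 min = 3:02 PM.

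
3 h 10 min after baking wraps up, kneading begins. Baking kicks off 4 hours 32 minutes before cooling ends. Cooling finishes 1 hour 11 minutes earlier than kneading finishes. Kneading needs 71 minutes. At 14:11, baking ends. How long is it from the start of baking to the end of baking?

1 hour 22 minutes

Kneading starts at 14:11 + 190 min = 17:21.
Kneading ends at 17:21 + 71 min = 18:32.
Cooling ends at 18:32 − 71 min = 17:21.
Baking starts at 17:21 − 272 min = 12:49.
From 12:49 to 14:11 is 1 hour 22 minutes.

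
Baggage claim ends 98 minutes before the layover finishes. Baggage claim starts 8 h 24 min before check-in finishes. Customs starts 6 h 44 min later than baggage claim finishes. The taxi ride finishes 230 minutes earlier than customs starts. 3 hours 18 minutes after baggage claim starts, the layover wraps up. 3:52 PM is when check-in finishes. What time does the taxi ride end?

12:02 PM

Baggage claim starts at 3:52 PM − 504 min = 7:28 AM.
The layover ends at 7:28 AM + 198 min = 10:46 AM.
Baggage claim ends at 10:46 AM − 98 min = 9:08 AM.
Customs starts at 9:08 AM + 404 min = 3:52 PM.
The taxi ride ends at 3:52 PM − 230 min = 12:02 PM.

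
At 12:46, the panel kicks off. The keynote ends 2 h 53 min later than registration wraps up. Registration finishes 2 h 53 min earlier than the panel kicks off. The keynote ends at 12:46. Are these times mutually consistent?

Yes

Registration ends at 12:46 − 173 min = 09:53.
The keynote ends at 09:53 + 173 min = 12:46.
That matches the stated 12:46, so the schedule is consistent.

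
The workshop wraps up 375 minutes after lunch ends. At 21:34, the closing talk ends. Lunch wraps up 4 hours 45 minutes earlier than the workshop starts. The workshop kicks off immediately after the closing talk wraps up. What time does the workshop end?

23:04

The workshop starts at 21:34.
Lunch ends at 21:34 − 285 min = 16:49.
The workshop ends at 16:49 + 375 min = 23:04.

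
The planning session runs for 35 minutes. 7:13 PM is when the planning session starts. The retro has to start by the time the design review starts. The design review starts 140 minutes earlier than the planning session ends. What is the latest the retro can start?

5:28 PM

The planning session ends at 7:13 PM + 35 min = 7:48 PM.
The design review starts at 7:48 PM − 140 min = 5:28 PM.
The retro is bounded by the design review, so the latest it can start is 5:28 PM.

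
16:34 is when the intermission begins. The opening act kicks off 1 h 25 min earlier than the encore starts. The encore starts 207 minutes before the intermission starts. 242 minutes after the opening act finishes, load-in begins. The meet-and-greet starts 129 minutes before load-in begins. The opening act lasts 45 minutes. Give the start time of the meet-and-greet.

14:20

The encore starts at 16:34 − 207 min = 13:07.
The opening act starts at 13:07 − 85 min = 11:42.
The opening act ends at 11:42 + 45 min = 12:27.
Load-in starts at 12:27 + 242 min = 16:29.
The meet-and-greet starts at 16:29 − 129 min = 14:20.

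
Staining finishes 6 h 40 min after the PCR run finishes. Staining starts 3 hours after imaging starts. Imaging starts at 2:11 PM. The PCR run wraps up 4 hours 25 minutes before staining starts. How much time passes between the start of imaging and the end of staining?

Staining starts at 2:11 PM + 180 min = 5:11 PM.
The PCR run ends at 5:11 PM − 265 min = 12:46 PM.
Staining ends at 12:46 PM + 400 min = 7:26 PM.
From 2:11 PM to 7:26 PM is 315 minutes.

315 minutes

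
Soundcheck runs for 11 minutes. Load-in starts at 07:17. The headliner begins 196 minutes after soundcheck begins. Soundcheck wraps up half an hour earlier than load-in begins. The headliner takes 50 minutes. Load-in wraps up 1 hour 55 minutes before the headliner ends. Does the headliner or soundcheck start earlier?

Soundcheck ends at 07:17 − 30 min = 06:47.
Soundcheck starts at 06:47 − 11 min = 06:36.
The headliner starts at 06:36 + 196 min = 09:52.
The headliner starts at 09:52 and soundcheck starts at 06:36, so soundcheck is first.

soundcheck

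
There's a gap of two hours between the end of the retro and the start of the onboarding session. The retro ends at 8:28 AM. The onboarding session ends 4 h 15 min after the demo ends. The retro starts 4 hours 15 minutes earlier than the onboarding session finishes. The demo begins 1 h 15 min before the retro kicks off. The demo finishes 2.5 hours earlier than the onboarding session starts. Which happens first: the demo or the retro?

The onboarding session starts at 8:28 AM + 120 min = 10:28 AM.
The demo ends at 10:28 AM − 150 min = 7:58 AM.
The onboarding session ends at 7:58 AM + 255 min = 12:13 PM.
The retro starts at 12:13 PM − 255 min = 7:58 AM.
The demo starts at 7:58 AM − 75 min = 6:43 AM.
The demo starts at 6:43 AM and the retro starts at 7:58 AM, so the demo is first.

the demo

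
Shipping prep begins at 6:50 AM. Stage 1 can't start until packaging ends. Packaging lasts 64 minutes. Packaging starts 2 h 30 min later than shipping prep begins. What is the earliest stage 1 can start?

Packaging starts at 6:50 AM + 150 min = 9:20 AM.
Packaging ends at 9:20 AM + 64 min = 10:24 AM.
Stage 1 is bounded by packaging, so the earliest it can start is 10:24 AM.

10:24 AM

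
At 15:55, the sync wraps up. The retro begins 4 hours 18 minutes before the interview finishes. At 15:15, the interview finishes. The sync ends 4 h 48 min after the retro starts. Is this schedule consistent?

The retro starts at 15:15 − 258 min = 10:57.
The sync ends at 10:57 + 288 min = 15:45.
But the sync is also said to end at 15:55 — a 10-minute conflict.

No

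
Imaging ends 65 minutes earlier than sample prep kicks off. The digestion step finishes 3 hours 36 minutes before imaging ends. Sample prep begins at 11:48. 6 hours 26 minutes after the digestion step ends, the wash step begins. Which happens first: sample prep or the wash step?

sample prep

Imaging ends at 11:48 − 65 min = 10:43.
The digestion step ends at 10:43 − 216 min = 07:07.
The wash step starts at 07:07 + 386 min = 13:33.
Sample prep starts at 11:48 and the wash step starts at 13:33, so sample prep is first.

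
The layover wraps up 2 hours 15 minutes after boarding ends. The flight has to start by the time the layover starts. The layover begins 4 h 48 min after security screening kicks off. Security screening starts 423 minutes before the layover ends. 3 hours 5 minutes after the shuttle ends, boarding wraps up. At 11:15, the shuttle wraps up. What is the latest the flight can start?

Boarding ends at 11:15 + 185 min = 14:20.
The layover ends at 14:20 + 135 min = 16:35.
Security screening starts at 16:35 − 423 min = 09:32.
The layover starts at 09:32 + 288 min = 14:20.
The flight is bounded by the layover, so the latest it can start is 14:20.

14:20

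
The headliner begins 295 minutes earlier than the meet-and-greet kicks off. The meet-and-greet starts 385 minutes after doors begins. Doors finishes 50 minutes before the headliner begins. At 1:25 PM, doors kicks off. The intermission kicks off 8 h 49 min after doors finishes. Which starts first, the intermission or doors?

The meet-and-greet starts at 1:25 PM + 385 min = 7:50 PM.
The headliner starts at 7:50 PM − 295 min = 2:55 PM.
Doors ends at 2:55 PM − 50 min = 2:05 PM.
The intermission starts at 2:05 PM + 529 min = 10:54 PM.
The intermission starts at 10:54 PM and doors starts at 1:25 PM, so doors is first.

doors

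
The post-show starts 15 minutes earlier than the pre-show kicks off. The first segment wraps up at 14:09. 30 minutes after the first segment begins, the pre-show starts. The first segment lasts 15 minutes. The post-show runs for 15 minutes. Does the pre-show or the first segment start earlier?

The first segment starts at 14:09 − 15 min = 13:54.
The pre-show starts at 13:54 + 30 min = 14:24.
The pre-show starts at 14:24 and the first segment starts at 13:54, so the first segment is first.

the first segment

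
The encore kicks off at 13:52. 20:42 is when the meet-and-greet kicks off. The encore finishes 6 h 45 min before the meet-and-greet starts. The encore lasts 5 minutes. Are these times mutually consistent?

Yes

The encore ends at 20:42 − 405 min = 13:57.
The encore starts at 13:57 − 5 min = 13:52.
That matches the stated 13:52, so the schedule is consistent.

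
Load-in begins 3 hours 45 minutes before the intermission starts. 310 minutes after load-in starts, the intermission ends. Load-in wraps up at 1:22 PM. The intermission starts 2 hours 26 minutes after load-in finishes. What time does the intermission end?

The intermission starts at 1:22 PM + 146 min = 3:48 PM.
Load-in starts at 3:48 PM − 225 min = 12:03 PM.
The intermission ends at 12:03 PM + 310 min = 5:13 PM.

5:13 PM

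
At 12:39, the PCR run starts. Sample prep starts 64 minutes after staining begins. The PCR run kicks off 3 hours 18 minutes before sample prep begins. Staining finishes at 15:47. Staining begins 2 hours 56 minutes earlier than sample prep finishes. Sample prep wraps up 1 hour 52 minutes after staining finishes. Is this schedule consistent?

Sample prep ends at 15:47 + 112 min = 17:39.
Staining starts at 17:39 − 176 min = 14:43.
Sample prep starts at 14:43 + 64 min = 15:47.
The PCR run starts at 15:47 − 198 min = 12:29.
But the PCR run is also said to start at 12:39 — a 10-minute conflict.

No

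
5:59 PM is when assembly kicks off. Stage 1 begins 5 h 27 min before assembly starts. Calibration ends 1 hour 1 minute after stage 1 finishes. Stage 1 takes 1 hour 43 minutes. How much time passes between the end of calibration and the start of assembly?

Stage 1 starts at 5:59 PM − 327 min = 12:32 PM.
Stage 1 ends at 12:32 PM + 103 min = 2:15 PM.
Calibration ends at 2:15 PM + 61 min = 3:16 PM.
From 3:16 PM to 5:59 PM is 2 hours 43 minutes.

2 hours 43 minutes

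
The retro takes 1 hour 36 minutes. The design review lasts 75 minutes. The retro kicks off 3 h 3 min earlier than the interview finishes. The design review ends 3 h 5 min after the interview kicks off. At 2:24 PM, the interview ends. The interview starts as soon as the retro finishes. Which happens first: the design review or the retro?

the retro

The retro starts at 2:24 PM − 183 min = 11:21 AM.
The retro ends at 11:21 AM + 96 min = 12:57 PM.
So the interview starts at 12:57 PM.
The design review ends at 12:57 PM + 185 min = 4:02 PM.
The design review starts at 4:02 PM − 75 min = 2:47 PM.
The design review starts at 2:47 PM and the retro starts at 11:21 AM, so the retro is first.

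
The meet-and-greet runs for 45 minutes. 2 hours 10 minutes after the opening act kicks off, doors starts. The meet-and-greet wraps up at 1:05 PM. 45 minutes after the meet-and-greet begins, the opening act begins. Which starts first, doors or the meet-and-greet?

The meet-and-greet starts at 1:05 PM − 45 min = 12:20 PM.
The opening act starts at 12:20 PM + 45 min = 1:05 PM.
Doors starts at 1:05 PM + 130 min = 3:15 PM.
Doors starts at 3:15 PM and the meet-and-greet starts at 12:20 PM, so the meet-and-greet is first.

the meet-and-greet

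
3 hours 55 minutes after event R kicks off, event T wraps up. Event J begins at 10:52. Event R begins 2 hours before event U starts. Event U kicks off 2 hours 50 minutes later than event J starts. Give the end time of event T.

Event U starts at 10:52 + 170 min = 13:42.
Event R starts at 13:42 − 120 min = 11:42.
Event T ends at 11:42 + 235 min = 15:37.

15:37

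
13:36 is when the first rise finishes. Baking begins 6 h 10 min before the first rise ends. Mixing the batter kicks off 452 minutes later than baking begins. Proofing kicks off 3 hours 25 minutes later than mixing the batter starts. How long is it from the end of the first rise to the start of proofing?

287 minutes

Baking starts at 13:36 − 370 min = 07:26.
Mixing the batter starts at 07:26 + 452 min = 14:58.
Proofing starts at 14:58 + 205 min = 18:23.
From 13:36 to 18:23 is 287 minutes.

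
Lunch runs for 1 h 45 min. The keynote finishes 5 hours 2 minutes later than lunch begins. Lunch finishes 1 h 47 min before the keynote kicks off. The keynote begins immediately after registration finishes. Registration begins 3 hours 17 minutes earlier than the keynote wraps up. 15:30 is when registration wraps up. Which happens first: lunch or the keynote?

lunch

The keynote starts at 15:30.
Lunch ends at 15:30 − 107 min = 13:43.
Lunch starts at 13:43 − 105 min = 11:58.
Lunch starts at 11:58 and the keynote starts at 15:30, so lunch is first.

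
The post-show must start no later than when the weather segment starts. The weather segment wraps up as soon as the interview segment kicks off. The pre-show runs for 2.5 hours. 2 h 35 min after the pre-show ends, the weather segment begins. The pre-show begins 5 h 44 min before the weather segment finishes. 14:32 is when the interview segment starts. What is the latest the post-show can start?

The weather segment ends at 14:32.
The pre-show starts at 14:32 − 344 min = 08:48.
The pre-show ends at 08:48 + 150 min = 11:18.
The weather segment starts at 11:18 + 155 min = 13:53.
The post-show is bounded by the weather segment, so the latest it can start is 13:53.

13:53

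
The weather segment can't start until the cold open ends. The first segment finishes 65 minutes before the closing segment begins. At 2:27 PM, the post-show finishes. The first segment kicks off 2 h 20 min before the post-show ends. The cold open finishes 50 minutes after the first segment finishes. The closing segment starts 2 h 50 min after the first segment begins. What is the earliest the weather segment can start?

The first segment starts at 2:27 PM − 140 min = 12:07 PM.
The closing segment starts at 12:07 PM + 170 min = 2:57 PM.
The first segment ends at 2:57 PM − 65 min = 1:52 PM.
The cold open ends at 1:52 PM + 50 min = 2:42 PM.
The weather segment is bounded by the cold open, so the earliest it can start is 2:42 PM.

2:42 PM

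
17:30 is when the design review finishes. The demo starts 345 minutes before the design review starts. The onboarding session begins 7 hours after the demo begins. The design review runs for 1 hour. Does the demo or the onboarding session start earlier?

the demo

The design review starts at 17:30 − 60 min = 16:30.
The demo starts at 16:30 − 345 min = 10:45.
The onboarding session starts at 10:45 + 420 min = 17:45.
The demo starts at 10:45 and the onboarding session starts at 17:45, so the demo is first.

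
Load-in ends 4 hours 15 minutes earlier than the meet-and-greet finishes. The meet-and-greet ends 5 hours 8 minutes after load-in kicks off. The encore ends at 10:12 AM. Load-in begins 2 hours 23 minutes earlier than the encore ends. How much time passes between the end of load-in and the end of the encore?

90 minutes

Load-in starts at 10:12 AM − 143 min = 7:49 AM.
The meet-and-greet ends at 7:49 AM + 308 min = 12:57 PM.
Load-in ends at 12:57 PM − 255 min = 8:42 AM.
From 8:42 AM to 10:12 AM is 90 minutes.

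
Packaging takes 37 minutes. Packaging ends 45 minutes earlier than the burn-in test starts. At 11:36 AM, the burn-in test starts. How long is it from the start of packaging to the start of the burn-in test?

Packaging ends at 11:36 AM − 45 min = 10:51 AM.
Packaging starts at 10:51 AM − 37 min = 10:14 AM.
From 10:14 AM to 11:36 AM is 1 hour 22 minutes.

1 hour 22 minutes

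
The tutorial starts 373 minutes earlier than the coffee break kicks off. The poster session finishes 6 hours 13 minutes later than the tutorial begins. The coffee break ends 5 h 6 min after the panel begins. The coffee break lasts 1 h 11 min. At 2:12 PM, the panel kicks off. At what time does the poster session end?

6:07 PM

The coffee break ends at 2:12 PM + 306 min = 7:18 PM.
The coffee break starts at 7:18 PM − 71 min = 6:07 PM.
The tutorial starts at 6:07 PM − 373 min = 11:54 AM.
The poster session ends at 11:54 AM + 373 min = 6:07 PM.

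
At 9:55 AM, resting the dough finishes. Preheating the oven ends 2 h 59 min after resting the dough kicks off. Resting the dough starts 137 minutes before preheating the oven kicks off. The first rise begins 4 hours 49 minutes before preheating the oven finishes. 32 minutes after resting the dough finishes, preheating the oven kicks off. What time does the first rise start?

Preheating the oven starts at 9:55 AM + 32 min = 10:27 AM.
Resting the dough starts at 10:27 AM − 137 min = 8:10 AM.
Preheating the oven ends at 8:10 AM + 179 min = 11:09 AM.
The first rise starts at 11:09 AM − 289 min = 6:20 AM.

6:20 AM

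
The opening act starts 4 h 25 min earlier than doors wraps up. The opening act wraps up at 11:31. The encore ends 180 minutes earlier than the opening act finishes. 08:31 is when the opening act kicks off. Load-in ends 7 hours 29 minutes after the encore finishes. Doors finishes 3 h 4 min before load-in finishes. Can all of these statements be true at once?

The encore ends at 11:31 − 180 min = 08:31.
Load-in ends at 08:31 + 449 min = 16:00.
Doors ends at 16:00 − 184 min = 12:56.
The opening act starts at 12:56 − 265 min = 08:31.
That matches the stated 08:31, so the schedule is consistent.

Yes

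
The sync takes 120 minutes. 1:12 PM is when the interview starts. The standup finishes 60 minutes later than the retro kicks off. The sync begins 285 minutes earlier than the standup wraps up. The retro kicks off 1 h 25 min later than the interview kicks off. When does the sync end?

The retro starts at 1:12 PM + 85 min = 2:37 PM.
The standup ends at 2:37 PM + 60 min = 3:37 PM.
The sync starts at 3:37 PM − 285 min = 10:52 AM.
The sync ends at 10:52 AM + 120 min = 12:52 PM.

12:52 PM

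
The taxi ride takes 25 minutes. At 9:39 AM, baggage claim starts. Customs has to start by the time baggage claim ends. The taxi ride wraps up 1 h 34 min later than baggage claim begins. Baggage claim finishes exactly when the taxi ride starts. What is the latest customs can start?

The taxi ride ends at 9:39 AM + 94 min = 11:13 AM.
The taxi ride starts at 11:13 AM − 25 min = 10:48 AM.
So baggage claim ends at 10:48 AM.
Customs is bounded by baggage claim, so the latest it can start is 10:48 AM.

10:48 AM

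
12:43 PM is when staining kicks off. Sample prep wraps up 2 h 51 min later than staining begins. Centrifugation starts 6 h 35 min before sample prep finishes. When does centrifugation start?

8:59 AM

Sample prep ends at 12:43 PM + 171 min = 3:34 PM.
Centrifugation starts at 3:34 PM − 395 min = 8:59 AM.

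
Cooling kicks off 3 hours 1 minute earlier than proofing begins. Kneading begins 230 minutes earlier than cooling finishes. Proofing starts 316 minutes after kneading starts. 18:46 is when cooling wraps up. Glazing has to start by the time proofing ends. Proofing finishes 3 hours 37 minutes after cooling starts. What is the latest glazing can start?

Kneading starts at 18:46 − 230 min = 14:56.
Proofing starts at 14:56 + 316 min = 20:12.
Cooling starts at 20:12 − 181 min = 17:11.
Proofing ends at 17:11 + 217 min = 20:48.
Glazing is bounded by proofing, so the latest it can start is 20:48.

20:48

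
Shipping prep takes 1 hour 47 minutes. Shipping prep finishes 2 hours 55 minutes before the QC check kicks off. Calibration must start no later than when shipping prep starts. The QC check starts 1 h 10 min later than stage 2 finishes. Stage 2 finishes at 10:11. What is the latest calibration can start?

06:39

The QC check starts at 10:11 + 70 min = 11:21.
Shipping prep ends at 11:21 − 175 min = 08:26.
Shipping prep starts at 08:26 − 107 min = 06:39.
Calibration is bounded by shipping prep, so the latest it can start is 06:39.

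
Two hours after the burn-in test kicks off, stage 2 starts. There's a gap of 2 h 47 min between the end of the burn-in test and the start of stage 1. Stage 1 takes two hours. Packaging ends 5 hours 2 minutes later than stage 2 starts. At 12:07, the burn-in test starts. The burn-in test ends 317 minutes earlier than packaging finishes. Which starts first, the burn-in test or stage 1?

the burn-in test

Stage 2 starts at 12:07 + 120 min = 14:07.
Packaging ends at 14:07 + 302 min = 19:09.
The burn-in test ends at 19:09 − 317 min = 13:52.
Stage 1 starts at 13:52 + 167 min = 16:39.
The burn-in test starts at 12:07 and stage 1 starts at 16:39, so the burn-in test is first.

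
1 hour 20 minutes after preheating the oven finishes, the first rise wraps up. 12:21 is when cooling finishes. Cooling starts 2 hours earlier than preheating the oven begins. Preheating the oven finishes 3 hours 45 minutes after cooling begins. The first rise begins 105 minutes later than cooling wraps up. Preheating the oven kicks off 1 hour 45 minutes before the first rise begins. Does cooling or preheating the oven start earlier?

cooling

The first rise starts at 12:21 + 105 min = 14:06.
Preheating the oven starts at 14:06 − 105 min = 12:21.
Cooling starts at 12:21 − 120 min = 10:21.
Cooling starts at 10:21 and preheating the oven starts at 12:21, so cooling is first.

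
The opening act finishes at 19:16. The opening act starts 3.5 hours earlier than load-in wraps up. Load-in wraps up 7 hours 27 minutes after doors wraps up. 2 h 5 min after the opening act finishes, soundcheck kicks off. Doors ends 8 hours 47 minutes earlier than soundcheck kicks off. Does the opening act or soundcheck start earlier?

Soundcheck starts at 19:16 + 125 min = 21:21.
Doors ends at 21:21 − 527 min = 12:34.
Load-in ends at 12:34 + 447 min = 20:01.
The opening act starts at 20:01 − 210 min = 16:31.
The opening act starts at 16:31 and soundcheck starts at 21:21, so the opening act is first.

the opening act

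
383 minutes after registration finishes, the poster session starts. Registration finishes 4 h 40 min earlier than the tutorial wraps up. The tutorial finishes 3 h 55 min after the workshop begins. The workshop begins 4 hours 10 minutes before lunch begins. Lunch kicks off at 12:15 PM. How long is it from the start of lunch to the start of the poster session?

1 hour 28 minutes

The workshop starts at 12:15 PM − 250 min = 8:05 AM.
The tutorial ends at 8:05 AM + 235 min = 12:00 PM.
Registration ends at 12:00 PM − 280 min = 7:20 AM.
The poster session starts at 7:20 AM + 383 min = 1:43 PM.
From 12:15 PM to 1:43 PM is 1 hour 28 minutes.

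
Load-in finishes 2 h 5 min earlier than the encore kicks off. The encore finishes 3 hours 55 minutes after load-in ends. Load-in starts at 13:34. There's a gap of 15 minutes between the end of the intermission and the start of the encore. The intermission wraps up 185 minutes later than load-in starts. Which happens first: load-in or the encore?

load-in

The intermission ends at 13:34 + 185 min = 16:39.
The encore starts at 16:39 + 15 min = 16:54.
Load-in starts at 13:34 and the encore starts at 16:54, so load-in is first.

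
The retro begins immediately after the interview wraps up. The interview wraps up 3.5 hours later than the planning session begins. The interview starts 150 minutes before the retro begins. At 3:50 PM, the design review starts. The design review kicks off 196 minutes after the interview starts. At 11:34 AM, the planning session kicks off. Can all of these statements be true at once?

Yes

The interview ends at 11:34 AM + 210 min = 3:04 PM.
So the retro starts at 3:04 PM.
The interview starts at 3:04 PM − 150 min = 12:34 PM.
The design review starts at 12:34 PM + 196 min = 3:50 PM.
That matches the stated 3:50 PM, so the schedule is consistent.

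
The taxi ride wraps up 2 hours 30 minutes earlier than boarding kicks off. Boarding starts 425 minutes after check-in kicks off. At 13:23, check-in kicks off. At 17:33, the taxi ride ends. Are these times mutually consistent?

No

Boarding starts at 13:23 + 425 min = 20:28.
The taxi ride ends at 20:28 − 150 min = 17:58.
But the taxi ride is also said to end at 17:33 — a 25-minute conflict.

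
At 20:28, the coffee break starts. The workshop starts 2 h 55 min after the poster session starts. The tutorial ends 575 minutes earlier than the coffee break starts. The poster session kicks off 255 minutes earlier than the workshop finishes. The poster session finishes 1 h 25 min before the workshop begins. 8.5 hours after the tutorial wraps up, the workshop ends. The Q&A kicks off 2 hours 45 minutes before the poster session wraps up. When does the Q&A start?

The tutorial ends at 20:28 − 575 min = 10:53.
The workshop ends at 10:53 + 510 min = 19:23.
The poster session starts at 19:23 − 255 min = 15:08.
The workshop starts at 15:08 + 175 min = 18:03.
The poster session ends at 18:03 − 85 min = 16:38.
The Q&A starts at 16:38 − 165 min = 13:53.

13:53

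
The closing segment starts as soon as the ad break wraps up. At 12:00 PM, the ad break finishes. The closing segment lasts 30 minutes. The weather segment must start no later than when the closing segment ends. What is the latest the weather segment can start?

12:30 PM

The closing segment starts at 12:00 PM.
The closing segment ends at 12:00 PM + 30 min = 12:30 PM.
The weather segment is bounded by the closing segment, so the latest it can start is 12:30 PM.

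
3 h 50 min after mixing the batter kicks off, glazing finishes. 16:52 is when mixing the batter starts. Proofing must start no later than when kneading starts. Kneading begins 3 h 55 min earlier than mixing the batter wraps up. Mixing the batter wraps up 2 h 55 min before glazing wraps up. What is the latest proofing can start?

Glazing ends at 16:52 + 230 min = 20:42.
Mixing the batter ends at 20:42 − 175 min = 17:47.
Kneading starts at 17:47 − 235 min = 13:52.
Proofing is bounded by kneading, so the latest it can start is 13:52.

13:52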